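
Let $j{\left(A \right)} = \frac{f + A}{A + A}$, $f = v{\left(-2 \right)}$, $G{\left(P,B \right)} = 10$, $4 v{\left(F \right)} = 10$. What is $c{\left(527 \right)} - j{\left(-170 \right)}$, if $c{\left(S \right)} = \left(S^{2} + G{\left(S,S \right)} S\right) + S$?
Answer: $\frac{38559469}{136} \approx 2.8353 \cdot 10^{5}$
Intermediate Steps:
$v{\left(F \right)} = \frac{5}{2}$ ($v{\left(F \right)} = \frac{1}{4} \cdot 10 = \frac{5}{2}$)
$f = \frac{5}{2} \approx 2.5$
$j{\left(A \right)} = \frac{\frac{5}{2} + A}{2 A}$ ($j{\left(A \right)} = \frac{\frac{5}{2} + A}{A + A} = \frac{\frac{5}{2} + A}{2 A}$)
$c{\left(S \right)} = S^{2} + 11 S$ ($c{\left(S \right)} = \left(S^{2} + 10 S\right) + S = S^{2} + 11 S$)
$c{\left(527 \right)} - j{\left(-170 \right)} = 527 \left(11 + 527\right) - \frac{5 + 2 \left(-170\right)}{4 \left(-170\right)} = 527 \cdot 538 - \frac{1}{4} \left(- \frac{1}{170}\right) \left(5 - 340\right) = 283526 - \frac{1}{4} \left(- \frac{1}{170}\right) \left(-335\right) = 283526 - \frac{67}{136} = \frac{38559469}{136}$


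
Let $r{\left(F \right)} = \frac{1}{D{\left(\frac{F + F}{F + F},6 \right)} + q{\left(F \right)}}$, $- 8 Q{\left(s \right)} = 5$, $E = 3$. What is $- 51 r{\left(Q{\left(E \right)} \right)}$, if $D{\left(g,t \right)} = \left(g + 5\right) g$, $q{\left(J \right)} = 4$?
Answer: $- \frac{51}{10} \approx -5.1$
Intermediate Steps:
$Q{\left(s \right)} = - \frac{5}{8}$ ($Q{\left(s \right)} = \left(- \frac{1}{8}\right) 5 = - \frac{5}{8}$)
$D{\left(g,t \right)} = g \left(5 + g\right)$ ($D{\left(g,t \right)} = \left(5 + g\right) g = g \left(5 + g\right)$)
$r{\left(F \right)} = \frac{1}{10}$ ($r{\left(F \right)} = \frac{1}{\frac{F + F}{F + F} \left(5 + \frac{F + F}{F + F}\right) + 4} = \frac{1}{\frac{2 F}{2 F} \left(5 + \frac{2 F}{2 F}\right) + 4} = \frac{1}{2 F \frac{1}{2 F} \left(5 + 2 F \frac{1}{2 F}\right) + 4} = \frac{1}{1 \left(5 + 1\right) + 4} = \frac{1}{1 \cdot 6 + 4} = \frac{1}{6 + 4} = \frac{1}{10}$)
$- 51 r{\left(Q{\left(E \right)} \right)} = \left(-51\right) \frac{1}{10} = - \frac{51}{10}$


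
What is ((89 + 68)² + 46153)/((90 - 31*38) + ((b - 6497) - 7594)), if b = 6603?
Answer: -35401/4288 ≈ -8.2558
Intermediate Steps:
((89 + 68)² + 46153)/((90 - 31*38) + ((b - 6497) - 7594)) = ((89 + 68)² + 46153)/((90 - 31*38) + ((6603 - 6497) - 7594)) = (157² + 46153)/((90 - 1178) + (106 - 7594)) = (24649 + 46153)/(-1088 - 7488) = 70802/(-8576) = 70802*(-1/8576) = -35401/4288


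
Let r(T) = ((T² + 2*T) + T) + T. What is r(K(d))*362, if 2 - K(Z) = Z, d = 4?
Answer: -1448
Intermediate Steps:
K(Z) = 2 - Z
r(T) = T² + 4*T (r(T) = (T² + 3*T) + T = T² + 4*T)
r(K(d))*362 = ((2 - 1*4)*(4 + (2 - 1*4)))*362 = ((2 - 4)*(4 + (2 - 4)))*362 = -2*(4 - 2)*362 = -2*2*362 = -4*362 = -1448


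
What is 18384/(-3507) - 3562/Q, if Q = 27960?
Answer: -87751429/16342620 ≈ -5.3695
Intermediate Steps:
18384/(-3507) - 3562/Q = 18384/(-3507) - 3562/27960 = 18384*(-1/3507) - 3562*1/27960 = -6128/1169 - 1781/13980 = -87751429/16342620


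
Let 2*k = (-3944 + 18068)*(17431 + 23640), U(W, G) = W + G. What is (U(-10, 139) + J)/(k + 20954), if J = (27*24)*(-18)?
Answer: -11535/290064356 ≈ -3.9767e-5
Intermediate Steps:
U(W, G) = G + W
J = -11664 (J = 648*(-18) = -11664)
k = 290043402 (k = ((-3944 + 18068)*(17431 + 23640))/2 = (14124*41071)/2 = (1/2)*580086804 = 290043402)
(U(-10, 139) + J)/(k + 20954) = ((139 - 10) - 11664)/(290043402 + 20954) = (129 - 11664)/290064356 = -11535*1/290064356 = -11535/290064356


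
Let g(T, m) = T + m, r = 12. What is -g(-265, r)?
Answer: 253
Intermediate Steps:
-g(-265, r) = -(-265 + 12) = -1*(-253) = 253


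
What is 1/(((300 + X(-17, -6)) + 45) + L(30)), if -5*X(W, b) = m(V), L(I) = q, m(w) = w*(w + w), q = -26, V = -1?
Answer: 5/1593 ≈ 0.0031387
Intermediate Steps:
m(w) = 2*w² (m(w) = w*(2*w) = 2*w²)
L(I) = -26
X(W, b) = -⅖ (X(W, b) = -2*(-1)²/5 = -2/5 = -⅕*2 = -⅖)
1/(((300 + X(-17, -6)) + 45) + L(30)) = 1/(((300 - ⅖) + 45) - 26) = 1/((1498/5 + 45) - 26) = 1/(1723/5 - 26) = 1/(1593/5) = 5/1593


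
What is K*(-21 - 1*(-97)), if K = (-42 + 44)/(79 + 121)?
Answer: 19/25 ≈ 0.76000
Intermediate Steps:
K = 1/100 (K = 2/200 = 2*(1/200) = 1/100 ≈ 0.010000)
K*(-21 - 1*(-97)) = (-21 - 1*(-97))/100 = (-21 + 97)/100 = (1/100)*76 = 19/25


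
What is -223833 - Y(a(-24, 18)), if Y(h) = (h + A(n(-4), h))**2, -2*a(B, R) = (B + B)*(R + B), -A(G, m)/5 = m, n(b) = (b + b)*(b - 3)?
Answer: -555609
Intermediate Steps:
n(b) = 2*b*(-3 + b) (n(b) = (2*b)*(-3 + b) = 2*b*(-3 + b))
A(G, m) = -5*m
a(B, R) = -B*(B + R) (a(B, R) = -(B + B)*(R + B)/2 = -2*B*(B + R)/2 = -B*(B + R))
Y(h) = 16*h**2 (Y(h) = (h - 5*h)**2 = (-4*h)**2 = 16*h**2)
-223833 - Y(a(-24, 18)) = -223833 - 16*(-1*(-24)*(-24 + 18))**2 = -223833 - 16*(-1*(-24)*(-6))**2 = -223833 - 16*(-144)**2 = -223833 - 16*20736 = -223833 - 1*331776 = -223833 - 331776 = -555609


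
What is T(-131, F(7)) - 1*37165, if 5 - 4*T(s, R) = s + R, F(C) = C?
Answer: -148531/4 ≈ -37133.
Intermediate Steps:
T(s, R) = 5/4 - R/4 - s/4 (T(s, R) = 5/4 - (s + R)/4 = 5/4 - (R + s)/4 = 5/4 + (-R/4 - s/4) = 5/4 - R/4 - s/4)
T(-131, F(7)) - 1*37165 = (5/4 - ¼*7 - ¼*(-131)) - 1*37165 = (5/4 - 7/4 + 131/4) - 37165 = 129/4 - 37165 = -148531/4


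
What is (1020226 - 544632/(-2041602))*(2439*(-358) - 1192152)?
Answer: -716972373640379796/340267 ≈ -2.1071e+12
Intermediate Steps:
(1020226 - 544632/(-2041602))*(2439*(-358) - 1192152) = (1020226 - 544632*(-1/2041602))*(-873162 - 1192152) = (1020226 + 90772/340267)*(-2065314) = (347149331114/340267)*(-2065314) = -716972373640379796/340267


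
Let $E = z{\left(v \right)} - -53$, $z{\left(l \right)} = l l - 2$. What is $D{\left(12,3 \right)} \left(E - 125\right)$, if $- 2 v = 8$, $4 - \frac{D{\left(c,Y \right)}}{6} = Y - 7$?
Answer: $-2784$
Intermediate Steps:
$D{\left(c,Y \right)} = 66 - 6 Y$ ($D{\left(c,Y \right)} = 24 - 6 \left(Y - 7\right) = 24 - 6 \left(-7 + Y\right) = 24 - \left(-42 + 6 Y\right) = 66 - 6 Y$)
$v = -4$ ($v = \left(- \frac{1}{2}\right) 8 = -4$)
$z{\left(l \right)} = -2 + l^{2}$ ($z{\left(l \right)} = l^{2} - 2 = -2 + l^{2}$)
$E = 67$ ($E = \left(-2 + \left(-4\right)^{2}\right) - -53 = \left(-2 + 16\right) + 53 = 14 + 53 = 67$)
$D{\left(12,3 \right)} \left(E - 125\right) = \left(66 - 18\right) \left(67 - 125\right) = \left(66 - 18\right) \left(-58\right) = 48 \left(-58\right) = -2784$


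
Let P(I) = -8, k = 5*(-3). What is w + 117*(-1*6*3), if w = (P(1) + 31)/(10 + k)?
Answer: -10553/5 ≈ -2110.6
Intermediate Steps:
k = -15
w = -23/5 (w = (-8 + 31)/(10 - 15) = 23/(-5) = 23*(-⅕) = -23/5 ≈ -4.6000)
w + 117*(-1*6*3) = -23/5 + 117*(-1*6*3) = -23/5 + 117*(-6*3) = -23/5 + 117*(-18) = -23/5 - 2106 = -10553/5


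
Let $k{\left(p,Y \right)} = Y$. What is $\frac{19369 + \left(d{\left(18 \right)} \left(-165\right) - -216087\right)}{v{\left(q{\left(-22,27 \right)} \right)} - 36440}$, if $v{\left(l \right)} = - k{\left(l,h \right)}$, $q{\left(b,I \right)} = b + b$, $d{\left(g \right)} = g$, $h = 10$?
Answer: $- \frac{116243}{18225} \approx -6.3782$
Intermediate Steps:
$q{\left(b,I \right)} = 2 b$
$v{\left(l \right)} = -10$ ($v{\left(l \right)} = \left(-1\right) 10 = -10$)
$\frac{19369 + \left(d{\left(18 \right)} \left(-165\right) - -216087\right)}{v{\left(q{\left(-22,27 \right)} \right)} - 36440} = \frac{19369 + \left(18 \left(-165\right) - -216087\right)}{-10 - 36440} = \frac{19369 + \left(-2970 + 216087\right)}{-36450} = \left(19369 + 213117\right) \left(- \frac{1}{36450}\right) = 232486 \left(- \frac{1}{36450}\right) = - \frac{116243}{18225}$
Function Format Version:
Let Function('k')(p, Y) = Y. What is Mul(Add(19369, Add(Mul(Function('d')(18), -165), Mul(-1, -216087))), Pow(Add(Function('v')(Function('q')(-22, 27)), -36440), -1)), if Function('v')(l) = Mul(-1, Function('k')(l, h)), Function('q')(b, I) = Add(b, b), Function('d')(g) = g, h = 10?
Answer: Rational(-116243, 18225) ≈ -6.3782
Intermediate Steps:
Function('q')(b, I) = Mul(2, b)
Function('v')(l) = -10 (Function('v')(l) = Mul(-1, 10) = -10)
Mul(Add(19369, Add(Mul(Function('d')(18), -165), Mul(-1, -216087))), Pow(Add(Function('v')(Function('q')(-22, 27)), -36440), -1)) = Mul(Add(19369, Add(Mul(18, -165), Mul(-1, -216087))), Pow(Add(-10, -36440), -1)) = Mul(Add(19369, Add(-2970, 216087)), Pow(-36450, -1)) = Mul(Add(19369, 213117), Rational(-1, 36450)) = Mul(232486, Rational(-1, 36450)) = Rational(-116243, 18225)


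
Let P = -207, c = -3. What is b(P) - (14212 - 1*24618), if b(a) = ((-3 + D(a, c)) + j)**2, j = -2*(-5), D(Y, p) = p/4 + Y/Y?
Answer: 167337/16 ≈ 10459.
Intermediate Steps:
D(Y, p) = 1 + p/4 (D(Y, p) = p*(1/4) + 1 = p/4 + 1 = 1 + p/4)
j = 10
b(a) = 841/16 (b(a) = ((-3 + (1 + (1/4)*(-3))) + 10)**2 = ((-3 + (1 - 3/4)) + 10)**2 = ((-3 + 1/4) + 10)**2 = (-11/4 + 10)**2 = (29/4)**2 = 841/16)
b(P) - (14212 - 1*24618) = 841/16 - (14212 - 1*24618) = 841/16 - (14212 - 24618) = 841/16 - 1*(-10406) = 841/16 + 10406 = 167337/16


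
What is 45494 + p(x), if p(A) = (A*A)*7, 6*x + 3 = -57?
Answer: 46194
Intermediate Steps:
x = -10 (x = -½ + (⅙)*(-57) = -½ - 19/2 = -10)
p(A) = 7*A² (p(A) = A²*7 = 7*A²)
45494 + p(x) = 45494 + 7*(-10)² = 45494 + 7*100 = 45494 + 700 = 46194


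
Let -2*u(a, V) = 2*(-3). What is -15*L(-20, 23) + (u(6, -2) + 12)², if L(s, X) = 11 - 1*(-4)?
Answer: 0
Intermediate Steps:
L(s, X) = 15 (L(s, X) = 11 + 4 = 15)
u(a, V) = 3 (u(a, V) = -(-3) = -½*(-6) = 3)
-15*L(-20, 23) + (u(6, -2) + 12)² = -15*15 + (3 + 12)² = -225 + 15² = -225 + 225 = 0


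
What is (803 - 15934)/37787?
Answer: -15131/37787 ≈ -0.40043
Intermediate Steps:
(803 - 15934)/37787 = -15131*1/37787 = -15131/37787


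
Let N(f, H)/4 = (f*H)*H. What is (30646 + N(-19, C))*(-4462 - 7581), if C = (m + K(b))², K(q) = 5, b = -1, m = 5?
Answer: 8783610222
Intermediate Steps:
C = 100 (C = (5 + 5)² = 10² = 100)
N(f, H) = 4*f*H² (N(f, H) = 4*((f*H)*H) = 4*((H*f)*H) = 4*(f*H²) = 4*f*H²)
(30646 + N(-19, C))*(-4462 - 7581) = (30646 + 4*(-19)*100²)*(-4462 - 7581) = (30646 + 4*(-19)*10000)*(-12043) = (30646 - 760000)*(-12043) = -729354*(-12043) = 8783610222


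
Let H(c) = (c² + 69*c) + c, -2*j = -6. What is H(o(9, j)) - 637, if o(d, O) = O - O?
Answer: -637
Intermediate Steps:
j = 3 (j = -½*(-6) = 3)
o(d, O) = 0
H(c) = c² + 70*c
H(o(9, j)) - 637 = 0*(70 + 0) - 637 = 0*70 - 637 = 0 - 637 = -637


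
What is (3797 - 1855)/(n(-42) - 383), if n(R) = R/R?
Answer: -971/191 ≈ -5.0838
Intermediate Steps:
n(R) = 1
(3797 - 1855)/(n(-42) - 383) = (3797 - 1855)/(1 - 383) = 1942/(-382) = 1942*(-1/382) = -971/191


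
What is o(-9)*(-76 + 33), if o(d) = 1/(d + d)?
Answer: 43/18 ≈ 2.3889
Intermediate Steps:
o(d) = 1/(2*d)
o(-9)*(-76 + 33) = ((1/2)/(-9))*(-76 + 33) = ((1/2)*(-1/9))*(-43) = -1/18*(-43) = 43/18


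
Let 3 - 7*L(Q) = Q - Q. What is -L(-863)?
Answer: -3/7 ≈ -0.42857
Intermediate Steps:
L(Q) = 3/7 (L(Q) = 3/7 - (Q - Q)/7 = 3/7 - ⅐*0 = 3/7 + 0 = 3/7)
-L(-863) = -1*3/7 = -3/7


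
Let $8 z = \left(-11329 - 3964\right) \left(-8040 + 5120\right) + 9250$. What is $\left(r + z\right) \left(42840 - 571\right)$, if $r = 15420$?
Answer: $\frac{946575578865}{4} \approx 2.3664 \cdot 10^{11}$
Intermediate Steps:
$z = \frac{22332405}{4}$ ($z = \frac{\left(-11329 - 3964\right) \left(-8040 + 5120\right) + 9250}{8} = \frac{\left(-15293\right) \left(-2920\right) + 9250}{8} = \frac{44655560 + 9250}{8} = \frac{1}{8} \cdot 44664810 = \frac{22332405}{4} \approx 5.5831 \cdot 10^{6}$)
$\left(r + z\right) \left(42840 - 571\right) = \left(15420 + \frac{22332405}{4}\right) \left(42840 - 571\right) = \frac{22394085}{4} \cdot 42269 = \frac{946575578865}{4}$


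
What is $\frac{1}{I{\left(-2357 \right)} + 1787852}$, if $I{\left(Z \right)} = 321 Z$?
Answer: $\frac{1}{1031255} \approx 9.6969 \cdot 10^{-7}$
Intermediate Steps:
$\frac{1}{I{\left(-2357 \right)} + 1787852} = \frac{1}{321 \left(-2357\right) + 1787852} = \frac{1}{-756597 + 1787852} = \frac{1}{1031255}$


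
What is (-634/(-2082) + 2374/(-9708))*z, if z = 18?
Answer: 303051/280723 ≈ 1.0795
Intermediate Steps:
(-634/(-2082) + 2374/(-9708))*z = (-634/(-2082) + 2374/(-9708))*18 = (-634*(-1/2082) + 2374*(-1/9708))*18 = (317/1041 - 1187/4854)*18 = (101017/1684338)*18 = 303051/280723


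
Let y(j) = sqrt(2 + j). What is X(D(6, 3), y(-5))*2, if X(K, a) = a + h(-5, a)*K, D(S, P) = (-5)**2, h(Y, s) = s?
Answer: 52*I*sqrt(3) ≈ 90.067*I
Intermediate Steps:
D(S, P) = 25
X(K, a) = a + K*a (X(K, a) = a + a*K = a + K*a)
X(D(6, 3), y(-5))*2 = (sqrt(2 - 5)*(1 + 25))*2 = (sqrt(-3)*26)*2 = ((I*sqrt(3))*26)*2 = (26*I*sqrt(3))*2 = 52*I*sqrt(3)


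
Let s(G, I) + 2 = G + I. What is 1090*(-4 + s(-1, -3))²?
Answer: 109000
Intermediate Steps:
s(G, I) = -2 + G + I (s(G, I) = -2 + (G + I) = -2 + G + I)
1090*(-4 + s(-1, -3))² = 1090*(-4 + (-2 - 1 - 3))² = 1090*(-4 - 6)² = 1090*(-10)² = 1090*100 = 109000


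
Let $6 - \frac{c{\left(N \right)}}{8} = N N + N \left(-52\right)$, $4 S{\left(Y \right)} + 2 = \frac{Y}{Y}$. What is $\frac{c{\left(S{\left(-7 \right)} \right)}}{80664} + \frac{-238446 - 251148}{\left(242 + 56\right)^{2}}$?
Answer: $- \frac{19748813921}{3581642928} \approx -5.5139$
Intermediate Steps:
$S{\left(Y \right)} = - \frac{1}{4}$ ($S{\left(Y \right)} = - \frac{1}{2} + \frac{Y \frac{1}{Y}}{4} = - \frac{1}{2} + \frac{1}{4} \cdot 1 = - \frac{1}{2} + \frac{1}{4} = - \frac{1}{4}$)
$c{\left(N \right)} = 48 - 8 N^{2} + 416 N$ ($c{\left(N \right)} = 48 - 8 \left(N N + N \left(-52\right)\right) = 48 - 8 \left(N^{2} - 52 N\right) = 48 - \left(- 416 N + 8 N^{2}\right) = 48 - 8 N^{2} + 416 N$)
$\frac{c{\left(S{\left(-7 \right)} \right)}}{80664} + \frac{-238446 - 251148}{\left(242 + 56\right)^{2}} = \frac{48 - 8 \left(- \frac{1}{4}\right)^{2} + 416 \left(- \frac{1}{4}\right)}{80664} + \frac{-238446 - 251148}{\left(242 + 56\right)^{2}} = \left(48 - \frac{1}{2} - 104\right) \frac{1}{80664} + \frac{-238446 - 251148}{298^{2}} = \left(48 - \frac{1}{2} - 104\right) \frac{1}{80664} - \frac{489594}{88804} = \left(- \frac{113}{2}\right) \frac{1}{80664} - \frac{244797}{44402} = - \frac{113}{161328} - \frac{244797}{44402} = - \frac{19748813921}{3581642928}$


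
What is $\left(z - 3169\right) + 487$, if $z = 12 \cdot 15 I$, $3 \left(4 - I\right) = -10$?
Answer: $-1362$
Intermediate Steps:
$I = \frac{22}{3}$ ($I = 4 - - \frac{10}{3} = 4 + \frac{10}{3} = \frac{22}{3} \approx 7.3333$)
$z = 1320$ ($z = 12 \cdot 15 \cdot \frac{22}{3} = 180 \cdot \frac{22}{3} = 1320$)
$\left(z - 3169\right) + 487 = \left(1320 - 3169\right) + 487 = -1849 + 487 = -1362$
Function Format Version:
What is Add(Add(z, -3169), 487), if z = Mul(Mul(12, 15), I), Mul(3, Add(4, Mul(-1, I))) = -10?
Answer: -1362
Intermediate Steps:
I = Rational(22, 3) (I = Add(4, Mul(Rational(-1, 3), -10)) = Add(4, Rational(10, 3)) = Rational(22, 3) ≈ 7.3333)
z = 1320 (z = Mul(Mul(12, 15), Rational(22, 3)) = Mul(180, Rational(22, 3)) = 1320)
Add(Add(z, -3169), 487) = Add(Add(1320, -3169), 487) = Add(-1849, 487) = -1362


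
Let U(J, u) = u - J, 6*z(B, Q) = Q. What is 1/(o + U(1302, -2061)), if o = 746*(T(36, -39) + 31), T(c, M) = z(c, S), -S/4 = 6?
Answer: 1/16779 ≈ 5.9598e-5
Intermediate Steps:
S = -24 (S = -4*6 = -24)
z(B, Q) = Q/6
T(c, M) = -4 (T(c, M) = (⅙)*(-24) = -4)
o = 20142 (o = 746*(-4 + 31) = 746*27 = 20142)
1/(o + U(1302, -2061)) = 1/(20142 + (-2061 - 1*1302)) = 1/(20142 + (-2061 - 1302)) = 1/(20142 - 3363) = 1/16779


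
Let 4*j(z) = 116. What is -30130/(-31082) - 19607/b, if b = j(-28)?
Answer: -304275502/450689 ≈ -675.13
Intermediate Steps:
j(z) = 29 (j(z) = (¼)*116 = 29)
b = 29
-30130/(-31082) - 19607/b = -30130/(-31082) - 19607/29 = -30130*(-1/31082) - 19607*1/29 = 15065/15541 - 19607/29 = -304275502/450689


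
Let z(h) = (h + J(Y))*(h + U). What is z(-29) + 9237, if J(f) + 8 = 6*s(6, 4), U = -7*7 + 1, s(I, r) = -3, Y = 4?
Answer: 13472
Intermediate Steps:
U = -48 (U = -49 + 1 = -48)
J(f) = -26 (J(f) = -8 + 6*(-3) = -8 - 18 = -26)
z(h) = (-48 + h)*(-26 + h) (z(h) = (h - 26)*(h - 48) = (-26 + h)*(-48 + h) = (-48 + h)*(-26 + h))
z(-29) + 9237 = (1248 + (-29)² - 74*(-29)) + 9237 = (1248 + 841 + 2146) + 9237 = 4235 + 9237 = 13472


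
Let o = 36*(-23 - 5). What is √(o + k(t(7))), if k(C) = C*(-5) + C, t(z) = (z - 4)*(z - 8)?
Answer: 2*I*√249 ≈ 31.559*I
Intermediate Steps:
t(z) = (-8 + z)*(-4 + z) (t(z) = (-4 + z)*(-8 + z) = (-8 + z)*(-4 + z))
k(C) = -4*C (k(C) = -5*C + C = -4*C)
o = -1008 (o = 36*(-28) = -1008)
√(o + k(t(7))) = √(-1008 - 4*(32 + 7² - 12*7)) = √(-1008 - 4*(32 + 49 - 84)) = √(-1008 - 4*(-3)) = √(-1008 + 12) = √(-996) = 2*I*√249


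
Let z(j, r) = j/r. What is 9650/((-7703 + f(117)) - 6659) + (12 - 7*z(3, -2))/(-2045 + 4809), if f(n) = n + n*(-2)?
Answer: -52693645/80039912 ≈ -0.65834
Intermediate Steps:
f(n) = -n (f(n) = n - 2*n = -n)
9650/((-7703 + f(117)) - 6659) + (12 - 7*z(3, -2))/(-2045 + 4809) = 9650/((-7703 - 1*117) - 6659) + (12 - 21/(-2))/(-2045 + 4809) = 9650/((-7703 - 117) - 6659) + (12 - 21*(-1)/2)/2764 = 9650/(-7820 - 6659) + (12 - 7*(-3/2))*(1/2764) = 9650/(-14479) + (12 + 21/2)*(1/2764) = 9650*(-1/14479) + (45/2)*(1/2764) = -9650/14479 + 45/5528 = -52693645/80039912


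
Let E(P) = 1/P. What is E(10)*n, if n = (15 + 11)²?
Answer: 338/5 ≈ 67.600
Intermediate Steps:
n = 676 (n = 26² = 676)
E(10)*n = 676/10 = (⅒)*676 = 338/5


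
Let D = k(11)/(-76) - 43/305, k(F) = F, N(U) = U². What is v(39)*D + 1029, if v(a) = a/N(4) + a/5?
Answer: 1902753363/1854400 ≈ 1026.1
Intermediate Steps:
v(a) = 21*a/80 (v(a) = a/(4²) + a/5 = a/16 + a*(⅕) = a*(1/16) + a/5 = a/16 + a/5 = 21*a/80)
D = -6623/23180 (D = 11/(-76) - 43/305 = 11*(-1/76) - 43*1/305 = -11/76 - 43/305 = -6623/23180 ≈ -0.28572)
v(39)*D + 1029 = ((21/80)*39)*(-6623/23180) + 1029 = (819/80)*(-6623/23180) + 1029 = -5424237/1854400 + 1029 = 1902753363/1854400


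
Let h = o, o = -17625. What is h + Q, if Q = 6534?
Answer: -11091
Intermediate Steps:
h = -17625
h + Q = -17625 + 6534 = -11091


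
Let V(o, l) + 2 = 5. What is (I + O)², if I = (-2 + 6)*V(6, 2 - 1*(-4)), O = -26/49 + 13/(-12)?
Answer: 37295449/345744 ≈ 107.87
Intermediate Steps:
V(o, l) = 3 (V(o, l) = -2 + 5 = 3)
O = -949/588 (O = -26*1/49 + 13*(-1/12) = -26/49 - 13/12 = -949/588 ≈ -1.6139)
I = 12 (I = (-2 + 6)*3 = 4*3 = 12)
(I + O)² = (12 - 949/588)² = (6107/588)² = 37295449/345744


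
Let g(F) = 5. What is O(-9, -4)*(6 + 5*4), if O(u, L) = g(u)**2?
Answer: 650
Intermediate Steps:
O(u, L) = 25 (O(u, L) = 5**2 = 25)
O(-9, -4)*(6 + 5*4) = 25*(6 + 5*4) = 25*(6 + 20) = 25*26 = 650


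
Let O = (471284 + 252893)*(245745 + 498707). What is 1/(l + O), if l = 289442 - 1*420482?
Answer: 1/539114884964 ≈ 1.8549e-12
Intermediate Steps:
l = -131040 (l = 289442 - 420482 = -131040)
O = 539115016004 (O = 724177*744452 = 539115016004)
1/(l + O) = 1/(-131040 + 539115016004) = 1/539114884964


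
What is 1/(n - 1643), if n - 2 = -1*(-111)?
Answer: -1/1530 ≈ -0.00065359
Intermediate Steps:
n = 113 (n = 2 - 1*(-111) = 2 + 111 = 113)
1/(n - 1643) = 1/(113 - 1643) = 1/(-1530) = -1/1530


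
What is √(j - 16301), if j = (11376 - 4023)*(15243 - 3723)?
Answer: √84690259 ≈ 9202.7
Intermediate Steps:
j = 84706560 (j = 7353*11520 = 84706560)
√(j - 16301) = √(84706560 - 16301) = √84690259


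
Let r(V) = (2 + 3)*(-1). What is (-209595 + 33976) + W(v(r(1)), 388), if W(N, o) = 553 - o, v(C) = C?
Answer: -175454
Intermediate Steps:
r(V) = -5 (r(V) = 5*(-1) = -5)
(-209595 + 33976) + W(v(r(1)), 388) = (-209595 + 33976) + (553 - 1*388) = -175619 + (553 - 388) = -175619 + 165 = -175454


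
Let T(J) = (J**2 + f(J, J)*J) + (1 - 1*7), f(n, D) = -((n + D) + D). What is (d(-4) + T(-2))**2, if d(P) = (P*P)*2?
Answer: 324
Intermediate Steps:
d(P) = 2*P**2 (d(P) = P**2*2 = 2*P**2)
f(n, D) = -n - 2*D (f(n, D) = -((D + n) + D) = -(n + 2*D) = -n - 2*D)
T(J) = -6 - 2*J**2 (T(J) = (J**2 + (-J - 2*J)*J) + (1 - 1*7) = (J**2 + (-3*J)*J) + (1 - 7) = (J**2 - 3*J**2) - 6 = -2*J**2 - 6 = -6 - 2*J**2)
(d(-4) + T(-2))**2 = (2*(-4)**2 + (-6 - 2*(-2)**2))**2 = (2*16 + (-6 - 2*4))**2 = (32 + (-6 - 8))**2 = (32 - 14)**2 = 18**2 = 324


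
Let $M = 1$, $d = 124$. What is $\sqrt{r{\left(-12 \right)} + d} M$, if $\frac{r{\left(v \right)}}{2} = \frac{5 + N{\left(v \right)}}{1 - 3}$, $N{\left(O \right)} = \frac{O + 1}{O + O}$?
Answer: $\frac{\sqrt{17070}}{12} \approx 10.888$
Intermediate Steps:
$N{\left(O \right)} = \frac{1 + O}{2 O}$
$r{\left(v \right)} = -5 - \frac{1 + v}{2 v}$ ($r{\left(v \right)} = 2 \frac{5 + \frac{1 + v}{2 v}}{1 - 3} = 2 \frac{5 + \frac{1 + v}{2 v}}{-2} = 2 \left(5 + \frac{1 + v}{2 v}\right) \left(- \frac{1}{2}\right) = 2 \left(- \frac{5}{2} - \frac{1 + v}{4 v}\right) = -5 - \frac{1 + v}{2 v}$)
$\sqrt{r{\left(-12 \right)} + d} M = \sqrt{\frac{-1 - -132}{2 \left(-12\right)} + 124} \cdot 1 = \sqrt{\frac{1}{2} \left(- \frac{1}{12}\right) \left(-1 + 132\right) + 124} \cdot 1 = \sqrt{\frac{1}{2} \left(- \frac{1}{12}\right) 131 + 124} \cdot 1 = \sqrt{- \frac{131}{24} + 124} \cdot 1 = \sqrt{\frac{2845}{24}} \cdot 1 = \frac{\sqrt{17070}}{12} \cdot 1 = \frac{\sqrt{17070}}{12}$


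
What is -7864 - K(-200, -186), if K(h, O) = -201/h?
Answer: -1573001/200 ≈ -7865.0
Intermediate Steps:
-7864 - K(-200, -186) = -7864 - (-201)/(-200) = -7864 - (-201)*(-1)/200 = -7864 - 1*201/200 = -7864 - 201/200 = -1573001/200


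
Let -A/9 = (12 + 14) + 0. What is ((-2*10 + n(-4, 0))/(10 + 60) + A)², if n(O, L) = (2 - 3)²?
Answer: 268927201/4900 ≈ 54883.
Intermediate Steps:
n(O, L) = 1 (n(O, L) = (-1)² = 1)
A = -234 (A = -9*((12 + 14) + 0) = -9*(26 + 0) = -9*26 = -234)
((-2*10 + n(-4, 0))/(10 + 60) + A)² = ((-2*10 + 1)/(10 + 60) - 234)² = ((-20 + 1)/70 - 234)² = (-19*1/70 - 234)² = (-19/70 - 234)² = (-16399/70)² = 268927201/4900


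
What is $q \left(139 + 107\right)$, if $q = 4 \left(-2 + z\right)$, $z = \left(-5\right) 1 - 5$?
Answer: $-11808$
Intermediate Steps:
$z = -10$ ($z = -5 - 5 = -10$)
$q = -48$ ($q = 4 \left(-2 - 10\right) = 4 \left(-12\right) = -48$)
$q \left(139 + 107\right) = - 48 \left(139 + 107\right) = \left(-48\right) 246 = -11808$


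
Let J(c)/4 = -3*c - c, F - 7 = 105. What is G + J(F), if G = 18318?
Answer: 16526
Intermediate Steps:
F = 112 (F = 7 + 105 = 112)
J(c) = -16*c (J(c) = 4*(-3*c - c) = 4*(-4*c) = -16*c)
G + J(F) = 18318 - 16*112 = 18318 - 1792 = 16526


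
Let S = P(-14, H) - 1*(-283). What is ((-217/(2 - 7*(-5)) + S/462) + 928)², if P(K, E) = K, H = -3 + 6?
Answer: 248785352330761/292204836 ≈ 8.5141e+5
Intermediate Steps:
H = 3
S = 269 (S = -14 - 1*(-283) = -14 + 283 = 269)
((-217/(2 - 7*(-5)) + S/462) + 928)² = ((-217/(2 - 7*(-5)) + 269/462) + 928)² = ((-217/(2 + 35) + 269*(1/462)) + 928)² = ((-217/37 + 269/462) + 928)² = (-90301/17094 + 928)² = (15772931/17094)² = 248785352330761/292204836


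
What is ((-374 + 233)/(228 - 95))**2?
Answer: 19881/17689 ≈ 1.1239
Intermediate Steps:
((-374 + 233)/(228 - 95))**2 = (-141/133)**2 = 19881/17689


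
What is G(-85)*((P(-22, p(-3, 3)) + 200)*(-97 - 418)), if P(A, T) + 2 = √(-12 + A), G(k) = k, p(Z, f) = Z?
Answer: 8667450 + 43775*I*√34 ≈ 8.6675e+6 + 2.5525e+5*I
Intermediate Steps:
P(A, T) = -2 + √(-12 + A)
G(-85)*((P(-22, p(-3, 3)) + 200)*(-97 - 418)) = -85*((-2 + √(-12 - 22)) + 200)*(-97 - 418) = -85*((-2 + √(-34)) + 200)*(-515) = -85*((-2 + I*√34) + 200)*(-515) = -85*(198 + I*√34)*(-515) = -85*(-101970 - 515*I*√34) = 8667450 + 43775*I*√34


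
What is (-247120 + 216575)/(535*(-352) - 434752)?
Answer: 30545/623072 ≈ 0.049023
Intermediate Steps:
(-247120 + 216575)/(535*(-352) - 434752) = -30545/(-188320 - 434752) = -30545/(-623072) = -30545*(-1/623072) = 30545/623072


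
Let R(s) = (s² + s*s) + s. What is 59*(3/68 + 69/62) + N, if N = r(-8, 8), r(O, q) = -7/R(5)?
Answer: 7899799/115940 ≈ 68.137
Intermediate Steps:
R(s) = s + 2*s² (R(s) = (s² + s²) + s = 2*s² + s = s + 2*s²)
r(O, q) = -7/55 (r(O, q) = -7*1/(5*(1 + 2*5)) = -7*1/(5*(1 + 10)) = -7/(5*11) = -7/55)
N = -7/55 ≈ -0.12727
59*(3/68 + 69/62) + N = 59*(3/68 + 69/62) - 7/55 = 59*(2439/2108) - 7/55 = 143901/2108 - 7/55 = 7899799/115940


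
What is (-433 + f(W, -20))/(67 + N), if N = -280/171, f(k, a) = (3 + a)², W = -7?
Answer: -24624/11177 ≈ -2.2031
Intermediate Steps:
N = -280/171 (N = -280*1/171 = -280/171 ≈ -1.6374)
(-433 + f(W, -20))/(67 + N) = (-433 + (3 - 20)²)/(67 - 280/171) = (-433 + (-17)²)/(11177/171) = (-433 + 289)*(171/11177) = -144*171/11177 = -24624/11177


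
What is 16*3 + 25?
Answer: 73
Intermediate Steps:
16*3 + 25 = 48 + 25 = 73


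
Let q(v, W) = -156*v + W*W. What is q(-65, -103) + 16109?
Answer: 36858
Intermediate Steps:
q(v, W) = W**2 - 156*v (q(v, W) = -156*v + W**2 = W**2 - 156*v)
q(-65, -103) + 16109 = ((-103)**2 - 156*(-65)) + 16109 = (10609 + 10140) + 16109 = 20749 + 16109 = 36858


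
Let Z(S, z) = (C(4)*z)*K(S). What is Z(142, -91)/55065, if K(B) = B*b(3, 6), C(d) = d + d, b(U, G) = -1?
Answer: 103376/55065 ≈ 1.8773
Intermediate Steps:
C(d) = 2*d
K(B) = -B (K(B) = B*(-1) = -B)
Z(S, z) = -8*S*z (Z(S, z) = ((2*4)*z)*(-S) = (8*z)*(-S) = -8*S*z)
Z(142, -91)/55065 = -8*142*(-91)/55065 = 103376*(1/55065) = 103376/55065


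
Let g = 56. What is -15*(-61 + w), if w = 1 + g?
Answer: 60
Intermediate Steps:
w = 57 (w = 1 + 56 = 57)
-15*(-61 + w) = -15*(-61 + 57) = -15*(-4) = 60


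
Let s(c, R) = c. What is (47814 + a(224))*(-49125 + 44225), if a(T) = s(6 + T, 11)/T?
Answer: -937174525/4 ≈ -2.3429e+8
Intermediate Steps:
a(T) = (6 + T)/T
(47814 + a(224))*(-49125 + 44225) = (47814 + (6 + 224)/224)*(-49125 + 44225) = (47814 + (1/224)*230)*(-4900) = (47814 + 115/112)*(-4900) = (5355283/112)*(-4900) = -937174525/4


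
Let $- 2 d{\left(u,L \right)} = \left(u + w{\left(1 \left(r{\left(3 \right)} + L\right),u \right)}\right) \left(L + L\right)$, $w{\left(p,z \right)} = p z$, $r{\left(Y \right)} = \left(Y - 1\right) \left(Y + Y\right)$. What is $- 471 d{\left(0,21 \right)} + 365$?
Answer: $365$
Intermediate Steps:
$r{\left(Y \right)} = 2 Y \left(-1 + Y\right)$ ($r{\left(Y \right)} = \left(-1 + Y\right) 2 Y = 2 Y \left(-1 + Y\right)$)
$d{\left(u,L \right)} = - L \left(u + u \left(12 + L\right)\right)$ ($d{\left(u,L \right)} = - \frac{\left(u + 1 \left(2 \cdot 3 \left(-1 + 3\right) + L\right) u\right) \left(L + L\right)}{2} = - \frac{\left(u + 1 \left(2 \cdot 3 \cdot 2 + L\right) u\right) 2 L}{2} = - \frac{\left(u + 1 \left(12 + L\right) u\right) 2 L}{2} = - \frac{\left(u + \left(12 + L\right) u\right) 2 L}{2} = - \frac{\left(u + u \left(12 + L\right)\right) 2 L}{2} = - \frac{2 L \left(u + u \left(12 + L\right)\right)}{2} = - L \left(u + u \left(12 + L\right)\right)$)
$- 471 d{\left(0,21 \right)} + 365 = - 471 \left(\left(-1\right) 21 \cdot 0 \left(13 + 21\right)\right) + 365 = - 471 \left(\left(-1\right) 21 \cdot 0 \cdot 34\right) + 365 = \left(-471\right) 0 + 365 = 0 + 365 = 365$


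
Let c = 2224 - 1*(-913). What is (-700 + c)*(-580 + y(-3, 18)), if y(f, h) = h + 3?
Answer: -1362283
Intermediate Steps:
y(f, h) = 3 + h
c = 3137 (c = 2224 + 913 = 3137)
(-700 + c)*(-580 + y(-3, 18)) = (-700 + 3137)*(-580 + (3 + 18)) = 2437*(-580 + 21) = 2437*(-559) = -1362283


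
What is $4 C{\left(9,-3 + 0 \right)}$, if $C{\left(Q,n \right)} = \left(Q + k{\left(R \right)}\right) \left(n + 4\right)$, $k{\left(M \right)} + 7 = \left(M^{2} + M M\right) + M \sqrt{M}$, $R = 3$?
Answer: $80 + 12 \sqrt{3} \approx 100.78$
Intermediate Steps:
$k{\left(M \right)} = -7 + M^{\frac{3}{2}} + 2 M^{2}$ ($k{\left(M \right)} = -7 + \left(\left(M^{2} + M M\right) + M \sqrt{M}\right) = -7 + \left(\left(M^{2} + M^{2}\right) + M^{\frac{3}{2}}\right) = -7 + \left(2 M^{2} + M^{\frac{3}{2}}\right) = -7 + \left(M^{\frac{3}{2}} + 2 M^{2}\right) = -7 + M^{\frac{3}{2}} + 2 M^{2}$)
$C{\left(Q,n \right)} = \left(4 + n\right) \left(11 + Q + 3 \sqrt{3}\right)$ ($C{\left(Q,n \right)} = \left(Q + \left(-7 + 3^{\frac{3}{2}} + 2 \cdot 3^{2}\right)\right) \left(n + 4\right) = \left(Q + \left(-7 + 3 \sqrt{3} + 2 \cdot 9\right)\right) \left(4 + n\right) = \left(Q + \left(-7 + 3 \sqrt{3} + 18\right)\right) \left(4 + n\right) = \left(Q + \left(11 + 3 \sqrt{3}\right)\right) \left(4 + n\right) = \left(11 + Q + 3 \sqrt{3}\right) \left(4 + n\right) = \left(4 + n\right) \left(11 + Q + 3 \sqrt{3}\right)$)
$4 C{\left(9,-3 + 0 \right)} = 4 \left(44 + 4 \cdot 9 + 12 \sqrt{3} + 9 \left(-3 + 0\right) + \left(-3 + 0\right) \left(11 + 3 \sqrt{3}\right)\right) = 4 \left(44 + 36 + 12 \sqrt{3} + 9 \left(-3\right) - 3 \left(11 + 3 \sqrt{3}\right)\right) = 4 \left(44 + 36 + 12 \sqrt{3} - 27 - \left(33 + 9 \sqrt{3}\right)\right) = 4 \left(20 + 3 \sqrt{3}\right) = 80 + 12 \sqrt{3}$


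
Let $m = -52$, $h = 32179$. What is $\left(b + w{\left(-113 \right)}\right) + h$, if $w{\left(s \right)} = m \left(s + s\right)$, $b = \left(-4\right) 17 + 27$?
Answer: $43890$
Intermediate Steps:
$b = -41$ ($b = -68 + 27 = -41$)
$w{\left(s \right)} = - 104 s$ ($w{\left(s \right)} = - 52 \left(s + s\right) = - 52 \cdot 2 s = - 104 s$)
$\left(b + w{\left(-113 \right)}\right) + h = \left(-41 - -11752\right) + 32179 = \left(-41 + 11752\right) + 32179 = 11711 + 32179 = 43890$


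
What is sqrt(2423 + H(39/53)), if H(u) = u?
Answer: sqrt(6808274)/53 ≈ 49.231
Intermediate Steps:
sqrt(2423 + H(39/53)) = sqrt(2423 + 39/53) = sqrt(128458/53) = sqrt(6808274)/53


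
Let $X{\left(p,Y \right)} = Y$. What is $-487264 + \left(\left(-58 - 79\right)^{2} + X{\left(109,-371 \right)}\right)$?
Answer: $-468866$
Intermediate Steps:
$-487264 + \left(\left(-58 - 79\right)^{2} + X{\left(109,-371 \right)}\right) = -487264 - \left(371 - \left(-58 - 79\right)^{2}\right) = -487264 - \left(371 - \left(-137\right)^{2}\right) = -487264 + \left(18769 - 371\right) = -487264 + 18398 = -468866$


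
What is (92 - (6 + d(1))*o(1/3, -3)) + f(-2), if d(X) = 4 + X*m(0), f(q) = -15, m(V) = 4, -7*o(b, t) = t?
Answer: 71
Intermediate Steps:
o(b, t) = -t/7
d(X) = 4 + 4*X (d(X) = 4 + X*4 = 4 + 4*X)
(92 - (6 + d(1))*o(1/3, -3)) + f(-2) = (92 - (6 + (4 + 4*1))*(-1/7*(-3))) - 15 = (92 - (6 + (4 + 4))*3/7) - 15 = (92 - (6 + 8)*3/7) - 15 = (92 - 14*3/7) - 15 = (92 - 1*6) - 15 = (92 - 6) - 15 = 86 - 15 = 71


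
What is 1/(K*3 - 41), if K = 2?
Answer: -1/35 ≈ -0.028571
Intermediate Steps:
1/(K*3 - 41) = 1/(2*3 - 41) = 1/(6 - 41) = 1/(-35) = -1/35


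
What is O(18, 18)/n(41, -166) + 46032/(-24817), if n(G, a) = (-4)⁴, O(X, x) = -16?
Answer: -761329/397072 ≈ -1.9174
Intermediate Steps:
n(G, a) = 256
O(18, 18)/n(41, -166) + 46032/(-24817) = -16/256 + 46032/(-24817) = -16*1/256 + 46032*(-1/24817) = -1/16 - 46032/24817 = -761329/397072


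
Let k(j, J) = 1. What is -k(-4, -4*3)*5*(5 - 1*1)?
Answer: -20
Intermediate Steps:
-k(-4, -4*3)*5*(5 - 1*1) = -1*5*(5 - 1*1) = -5*(5 - 1) = -5*4 = -1*20 = -20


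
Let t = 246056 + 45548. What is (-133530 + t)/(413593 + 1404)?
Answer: 158074/414997 ≈ 0.38090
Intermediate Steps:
t = 291604
(-133530 + t)/(413593 + 1404) = (-133530 + 291604)/(413593 + 1404) = 158074/414997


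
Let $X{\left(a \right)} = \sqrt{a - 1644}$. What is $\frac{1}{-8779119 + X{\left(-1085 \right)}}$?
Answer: $- \frac{8779119}{77072930418890} - \frac{i \sqrt{2729}}{77072930418890} \approx -1.1391 \cdot 10^{-7} - 6.778 \cdot 10^{-13} i$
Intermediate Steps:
$X{\left(a \right)} = \sqrt{-1644 + a}$
$\frac{1}{-8779119 + X{\left(-1085 \right)}} = \frac{1}{-8779119 + \sqrt{-1644 - 1085}} = \frac{1}{-8779119 + \sqrt{-2729}} = \frac{1}{-8779119 + i \sqrt{2729}}$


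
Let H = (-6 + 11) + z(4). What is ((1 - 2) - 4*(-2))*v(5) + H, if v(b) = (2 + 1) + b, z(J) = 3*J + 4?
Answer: 77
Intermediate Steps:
z(J) = 4 + 3*J
H = 21 (H = (-6 + 11) + (4 + 3*4) = 5 + (4 + 12) = 5 + 16 = 21)
v(b) = 3 + b
((1 - 2) - 4*(-2))*v(5) + H = ((1 - 2) - 4*(-2))*(3 + 5) + 21 = (-1 + 8)*8 + 21 = 7*8 + 21 = 56 + 21 = 77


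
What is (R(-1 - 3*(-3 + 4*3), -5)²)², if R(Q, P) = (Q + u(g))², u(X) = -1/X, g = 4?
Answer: 26584441929064321/65536 ≈ 4.0565e+11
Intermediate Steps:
R(Q, P) = (-¼ + Q)² (R(Q, P) = (Q - 1/4)² = (Q - 1*¼)² = (Q - ¼)² = (-¼ + Q)²)
(R(-1 - 3*(-3 + 4*3), -5)²)² = (((-1 + 4*(-1 - 3*(-3 + 4*3)))²/16)²)² = (((-1 + 4*(-1 - 3*(-3 + 12)))²/16)²)² = (((-1 + 4*(-1 - 3*9))²/16)²)² = (((-1 + 4*(-1 - 27))²/16)²)² = (((-1 + 4*(-28))²/16)²)² = (((-1 - 112)²/16)²)² = (((1/16)*(-113)²)²)² = (((1/16)*12769)²)² = ((12769/16)²)² = (163047361/256)² = 26584441929064321/65536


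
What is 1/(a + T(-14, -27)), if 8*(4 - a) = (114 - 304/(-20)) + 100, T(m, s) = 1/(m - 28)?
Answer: -420/10363 ≈ -0.040529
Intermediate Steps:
T(m, s) = 1/(-28 + m)
a = -493/20 (a = 4 - ((114 - 304/(-20)) + 100)/8 = 4 - ((114 - 304*(-1/20)) + 100)/8 = 4 - ((114 + 76/5) + 100)/8 = 4 - (646/5 + 100)/8 = 4 - ⅛*1146/5 = 4 - 573/20 = -493/20 ≈ -24.650)
1/(a + T(-14, -27)) = 1/(-493/20 + 1/(-28 - 14)) = 1/(-493/20 + 1/(-42)) = 1/(-493/20 - 1/42) = 1/(-10363/420) = -420/10363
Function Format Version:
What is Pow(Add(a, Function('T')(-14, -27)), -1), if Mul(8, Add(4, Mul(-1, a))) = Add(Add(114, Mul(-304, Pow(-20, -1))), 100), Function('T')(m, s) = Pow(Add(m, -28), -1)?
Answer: Rational(-420, 10363) ≈ -0.040529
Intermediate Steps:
Function('T')(m, s) = Pow(Add(-28, m), -1)
a = Rational(-493, 20) (a = Add(4, Mul(Rational(-1, 8), Add(Add(114, Mul(-304, Pow(-20, -1))), 100))) = Add(4, Mul(Rational(-1, 8), Add(Add(114, Mul(-304, Rational(-1, 20))), 100))) = Add(4, Mul(Rational(-1, 8), Add(Add(114, Rational(76, 5)), 100))) = Add(4, Mul(Rational(-1, 8), Add(Rational(646, 5), 100))) = Add(4, Mul(Rational(-1, 8), Rational(1146, 5))) = Add(4, Rational(-573, 20)) = Rational(-493, 20) ≈ -24.650)
Pow(Add(a, Function('T')(-14, -27)), -1) = Pow(Add(Rational(-493, 20), Pow(Add(-28, -14), -1)), -1) = Pow(Add(Rational(-493, 20), Pow(-42, -1)), -1) = Pow(Add(Rational(-493, 20), Rational(-1, 42)), -1) = Pow(Rational(-10363, 420), -1) = Rational(-420, 10363)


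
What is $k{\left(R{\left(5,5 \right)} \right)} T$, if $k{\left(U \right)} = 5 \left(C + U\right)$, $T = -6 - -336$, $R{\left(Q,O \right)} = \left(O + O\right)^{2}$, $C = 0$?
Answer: $165000$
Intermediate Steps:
$R{\left(Q,O \right)} = 4 O^{2}$ ($R{\left(Q,O \right)} = \left(2 O\right)^{2} = 4 O^{2}$)
$T = 330$ ($T = -6 + 336 = 330$)
$k{\left(U \right)} = 5 U$ ($k{\left(U \right)} = 5 \left(0 + U\right) = 5 U$)
$k{\left(R{\left(5,5 \right)} \right)} T = 5 \cdot 4 \cdot 5^{2} \cdot 330 = 5 \cdot 4 \cdot 25 \cdot 330 = 5 \cdot 100 \cdot 330 = 500 \cdot 330 = 165000$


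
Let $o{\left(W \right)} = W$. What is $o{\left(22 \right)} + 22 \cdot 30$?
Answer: $682$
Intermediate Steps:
$o{\left(22 \right)} + 22 \cdot 30 = 22 + 22 \cdot 30 = 22 + 660 = 682$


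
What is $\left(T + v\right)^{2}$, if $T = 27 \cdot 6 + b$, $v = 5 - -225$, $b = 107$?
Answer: $249001$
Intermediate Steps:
$v = 230$ ($v = 5 + 225 = 230$)
$T = 269$ ($T = 27 \cdot 6 + 107 = 162 + 107 = 269$)
$\left(T + v\right)^{2} = \left(269 + 230\right)^{2} = 499^{2} = 249001$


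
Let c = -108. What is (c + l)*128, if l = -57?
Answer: -21120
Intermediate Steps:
(c + l)*128 = (-108 - 57)*128 = -165*128 = -21120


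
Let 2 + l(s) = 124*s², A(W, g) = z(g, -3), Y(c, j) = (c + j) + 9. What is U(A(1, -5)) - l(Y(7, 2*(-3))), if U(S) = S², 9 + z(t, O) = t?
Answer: -12202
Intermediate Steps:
z(t, O) = -9 + t
Y(c, j) = 9 + c + j
A(W, g) = -9 + g
l(s) = -2 + 124*s²
U(A(1, -5)) - l(Y(7, 2*(-3))) = (-9 - 5)² - (-2 + 124*(9 + 7 + 2*(-3))²) = (-14)² - (-2 + 124*(9 + 7 - 6)²) = 196 - (-2 + 124*10²) = 196 - (-2 + 124*100) = 196 - (-2 + 12400) = 196 - 1*12398 = 196 - 12398 = -12202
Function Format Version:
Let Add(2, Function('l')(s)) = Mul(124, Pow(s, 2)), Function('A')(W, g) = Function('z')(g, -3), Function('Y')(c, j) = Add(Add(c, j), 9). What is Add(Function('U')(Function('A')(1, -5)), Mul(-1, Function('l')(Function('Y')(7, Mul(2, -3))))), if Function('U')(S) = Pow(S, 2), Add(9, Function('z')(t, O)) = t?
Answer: -12202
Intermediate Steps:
Function('z')(t, O) = Add(-9, t)
Function('Y')(c, j) = Add(9, c, j)
Function('A')(W, g) = Add(-9, g)
Function('l')(s) = Add(-2, Mul(124, Pow(s, 2)))
Add(Function('U')(Function('A')(1, -5)), Mul(-1, Function('l')(Function('Y')(7, Mul(2, -3))))) = Add(Pow(Add(-9, -5), 2), Mul(-1, Add(-2, Mul(124, Pow(Add(9, 7, Mul(2, -3)), 2))))) = Add(Pow(-14, 2), Mul(-1, Add(-2, Mul(124, Pow(Add(9, 7, -6), 2))))) = Add(196, Mul(-1, Add(-2, Mul(124, Pow(10, 2))))) = Add(196, Mul(-1, Add(-2, Mul(124, 100)))) = Add(196, Mul(-1, Add(-2, 12400))) = Add(196, Mul(-1, 12398)) = Add(196, -12398) = -12202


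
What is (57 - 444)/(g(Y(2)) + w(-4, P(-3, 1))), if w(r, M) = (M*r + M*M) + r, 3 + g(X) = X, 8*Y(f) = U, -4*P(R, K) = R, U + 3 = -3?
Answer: 6192/163 ≈ 37.988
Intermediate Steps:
U = -6 (U = -3 - 3 = -6)
P(R, K) = -R/4
Y(f) = -¾ (Y(f) = (⅛)*(-6) = -¾)
g(X) = -3 + X
w(r, M) = r + M² + M*r (w(r, M) = (M*r + M²) + r = (M² + M*r) + r = r + M² + M*r)
(57 - 444)/(g(Y(2)) + w(-4, P(-3, 1))) = (57 - 444)/((-3 - ¾) + (-4 + (-¼*(-3))² - ¼*(-3)*(-4))) = -387/(-15/4 + (-4 + (¾)² + (¾)*(-4))) = -387/(-15/4 + (-4 + 9/16 - 3)) = -387/(-15/4 - 103/16) = -387/(-163/16) = -387*(-16/163) = 6192/163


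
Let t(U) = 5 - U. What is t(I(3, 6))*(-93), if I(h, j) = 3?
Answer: -186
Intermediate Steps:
t(I(3, 6))*(-93) = (5 - 1*3)*(-93) = (5 - 3)*(-93) = 2*(-93) = -186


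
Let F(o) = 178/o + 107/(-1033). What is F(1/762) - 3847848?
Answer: -3834715103/1033 ≈ -3.7122e+6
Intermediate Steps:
F(o) = -107/1033 + 178/o (F(o) = 178/o + 107*(-1/1033) = 178/o - 107/1033 = -107/1033 + 178/o)
F(1/762) - 3847848 = (-107/1033 + 178/(1/762)) - 3847848 = (-107/1033 + 178*762) - 3847848 = (-107/1033 + 135636) - 3847848 = 140111881/1033 - 3847848 = -3834715103/1033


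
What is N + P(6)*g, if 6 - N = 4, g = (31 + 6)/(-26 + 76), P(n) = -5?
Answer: -17/10 ≈ -1.7000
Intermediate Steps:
g = 37/50 ≈ 0.74000
N = 2 (N = 6 - 1*4 = 6 - 4 = 2)
N + P(6)*g = 2 - 5*37/50 = 2 - 37/10 = -17/10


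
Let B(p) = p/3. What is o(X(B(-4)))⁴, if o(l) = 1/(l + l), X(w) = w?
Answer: 81/4096 ≈ 0.019775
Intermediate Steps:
B(p) = p/3 (B(p) = p*(⅓) = p/3)
o(l) = 1/(2*l)
o(X(B(-4)))⁴ = (1/(2*(((⅓)*(-4)))))⁴ = (1/(2*(-4/3)))⁴ = ((½)*(-¾))⁴ = (-3/8)⁴ = 81/4096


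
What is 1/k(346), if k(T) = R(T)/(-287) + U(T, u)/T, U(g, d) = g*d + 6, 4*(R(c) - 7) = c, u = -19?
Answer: -99302/1917367 ≈ -0.051791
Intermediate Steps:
R(c) = 7 + c/4
U(g, d) = 6 + d*g (U(g, d) = d*g + 6 = 6 + d*g)
k(T) = -1/41 - T/1148 + (6 - 19*T)/T (k(T) = (7 + T/4)/(-287) + (6 - 19*T)/T = (7 + T/4)*(-1/287) + (6 - 19*T)/T = (-1/41 - T/1148) + (6 - 19*T)/T = -1/41 - T/1148 + (6 - 19*T)/T)
1/k(346) = 1/(-780/41 + 6/346 - 1/1148*346) = 1/(-780/41 + 6*(1/346) - 173/574) = 1/(-780/41 + 3/173 - 173/574) = 1/(-1917367/99302) = -99302/1917367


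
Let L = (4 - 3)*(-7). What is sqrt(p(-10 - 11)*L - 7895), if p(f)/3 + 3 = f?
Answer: I*sqrt(7391) ≈ 85.971*I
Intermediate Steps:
p(f) = -9 + 3*f
L = -7 (L = 1*(-7) = -7)
sqrt(p(-10 - 11)*L - 7895) = sqrt((-9 + 3*(-10 - 11))*(-7) - 7895) = sqrt((-9 + 3*(-21))*(-7) - 7895) = sqrt((-9 - 63)*(-7) - 7895) = sqrt(-72*(-7) - 7895) = sqrt(504 - 7895) = sqrt(-7391) = I*sqrt(7391)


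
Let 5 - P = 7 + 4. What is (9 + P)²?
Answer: 9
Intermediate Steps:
P = -6 (P = 5 - (7 + 4) = 5 - 1*11 = 5 - 11 = -6)
(9 + P)² = (9 - 6)² = 3² = 9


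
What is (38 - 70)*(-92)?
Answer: 2944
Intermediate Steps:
(38 - 70)*(-92) = -32*(-92) = 2944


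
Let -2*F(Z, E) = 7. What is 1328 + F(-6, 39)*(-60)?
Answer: 1538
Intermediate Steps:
F(Z, E) = -7/2 (F(Z, E) = -1/2*7 = -7/2)
1328 + F(-6, 39)*(-60) = 1328 - 7/2*(-60) = 1328 + 210 = 1538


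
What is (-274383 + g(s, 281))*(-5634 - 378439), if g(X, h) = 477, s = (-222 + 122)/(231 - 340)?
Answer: 105199899138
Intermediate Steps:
s = 100/109 (s = -100/(-109) = -100*(-1/109) = 100/109 ≈ 0.91743)
(-274383 + g(s, 281))*(-5634 - 378439) = (-274383 + 477)*(-5634 - 378439) = -273906*(-384073) = 105199899138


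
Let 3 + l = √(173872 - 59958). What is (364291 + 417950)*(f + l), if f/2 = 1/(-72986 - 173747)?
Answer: -579015570441/246733 + 782241*√113914 ≈ 2.6167e+8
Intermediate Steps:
f = -2/246733 (f = 2/(-72986 - 173747) = 2/(-246733) = 2*(-1/246733) = -2/246733 ≈ -8.1059e-6)
l = -3 + √113914 (l = -3 + √(173872 - 59958) = -3 + √113914 ≈ 334.51)
(364291 + 417950)*(f + l) = (364291 + 417950)*(-2/246733 + (-3 + √113914)) = 782241*(-740201/246733 + √113914) = -579015570441/246733 + 782241*√113914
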